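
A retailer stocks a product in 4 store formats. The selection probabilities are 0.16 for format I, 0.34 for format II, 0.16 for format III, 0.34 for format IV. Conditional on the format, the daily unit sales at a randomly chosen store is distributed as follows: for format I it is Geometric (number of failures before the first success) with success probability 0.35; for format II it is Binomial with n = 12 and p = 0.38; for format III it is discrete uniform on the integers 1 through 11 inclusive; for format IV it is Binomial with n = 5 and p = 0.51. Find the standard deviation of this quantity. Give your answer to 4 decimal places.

2.4342

Per component, I: μ=1.85714, E[X²]=8.7551; II: μ=4.56, E[X²]=23.6208; III: μ=6, E[X²]=46; IV: μ=2.55, E[X²]=7.752.
E[X] = 0.16·1.85714 + 0.34·4.56 + 0.16·6 + 0.34·2.55 = 3.67454.
E[X²] = 0.16·8.7551 + 0.34·23.6208 + 0.16·46 + 0.34·7.752 = 19.4276.
Var(X) = E[X²] − (E[X])² = 19.4276 − 13.5023 = 5.9253.
SD(X) = √5.9253 = 2.43419.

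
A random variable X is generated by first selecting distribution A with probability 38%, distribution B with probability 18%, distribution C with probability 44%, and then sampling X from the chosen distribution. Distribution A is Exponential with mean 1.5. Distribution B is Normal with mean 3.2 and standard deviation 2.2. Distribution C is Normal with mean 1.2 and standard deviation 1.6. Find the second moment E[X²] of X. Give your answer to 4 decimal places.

6.1844

For each component E[X²] = Var + (mean)², giving A: 4.5; B: 15.08; C: 4.
Overall E[X²] = 0.38·4.5 + 0.18·15.08 + 0.44·4 = 6.1844.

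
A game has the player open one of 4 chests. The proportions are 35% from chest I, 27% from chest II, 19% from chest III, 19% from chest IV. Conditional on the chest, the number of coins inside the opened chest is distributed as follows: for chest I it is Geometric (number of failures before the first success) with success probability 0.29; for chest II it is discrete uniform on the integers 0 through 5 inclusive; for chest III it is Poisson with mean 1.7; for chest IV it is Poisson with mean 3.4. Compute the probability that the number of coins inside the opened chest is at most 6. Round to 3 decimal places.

Conditional on each chest, P(X ≤ 6): I: 0.909049; II: 1; III: 0.998125; IV: 0.942147.
By total probability, P(X ≤ 6) = 0.35·0.909049 + 0.27·1 + 0.19·0.998125 + 0.19·0.942147 = 0.956819.

0.957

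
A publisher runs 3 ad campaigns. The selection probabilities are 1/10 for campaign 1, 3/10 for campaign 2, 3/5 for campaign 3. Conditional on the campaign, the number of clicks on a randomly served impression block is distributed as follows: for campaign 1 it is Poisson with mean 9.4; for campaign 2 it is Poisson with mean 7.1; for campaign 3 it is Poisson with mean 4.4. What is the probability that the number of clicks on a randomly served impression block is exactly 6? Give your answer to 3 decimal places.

Conditional on each campaign, P(X = 6): 1: 0.0792623; 2: 0.1468; 3: 0.123734.
By total probability, P(X = 6) = 0.1·0.0792623 + 0.3·0.1468 + 0.6·0.123734 = 0.126206.

0.126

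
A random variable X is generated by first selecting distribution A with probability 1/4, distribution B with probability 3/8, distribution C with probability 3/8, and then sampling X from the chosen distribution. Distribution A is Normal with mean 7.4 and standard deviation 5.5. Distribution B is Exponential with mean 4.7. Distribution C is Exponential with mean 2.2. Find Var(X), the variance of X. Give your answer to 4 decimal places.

21.7586

Per component, A: μ=7.4, E[X²]=85.01; B: μ=4.7, E[X²]=44.18; C: μ=2.2, E[X²]=9.68.
E[X] = 0.25·7.4 + 0.375·4.7 + 0.375·2.2 = 4.4375.
E[X²] = 0.25·85.01 + 0.375·44.18 + 0.375·9.68 = 41.45.
Var(X) = E[X²] − (E[X])² = 41.45 − 19.6914 = 21.7586.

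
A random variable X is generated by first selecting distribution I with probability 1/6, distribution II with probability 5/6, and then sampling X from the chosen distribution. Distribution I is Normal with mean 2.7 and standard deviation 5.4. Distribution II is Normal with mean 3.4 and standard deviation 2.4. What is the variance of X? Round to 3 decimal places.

Per component, I: μ=2.7, E[X²]=36.45; II: μ=3.4, E[X²]=17.32.
E[X] = 0.166667·2.7 + 0.833333·3.4 = 3.28333.
E[X²] = 0.166667·36.45 + 0.833333·17.32 = 20.5083.
Var(X) = E[X²] − (E[X])² = 20.5083 − 10.7803 = 9.72806.

9.728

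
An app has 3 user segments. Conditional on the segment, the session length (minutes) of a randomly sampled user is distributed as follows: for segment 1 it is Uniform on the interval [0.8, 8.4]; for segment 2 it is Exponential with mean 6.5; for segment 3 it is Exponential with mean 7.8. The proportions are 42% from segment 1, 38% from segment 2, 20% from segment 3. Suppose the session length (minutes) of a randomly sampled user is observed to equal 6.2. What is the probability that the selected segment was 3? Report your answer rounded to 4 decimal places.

Likelihoods f(6.2 | ·): 1: 0.131579; 2: 0.0592702; 3: 0.0579025.
Posterior ∝ prior × likelihood. Numerator for 3: 0.2·0.0579025 = 0.0115805.
Normalizing constant: 0.42·0.131579 + 0.38·0.0592702 + 0.2·0.0579025 = 0.0893663.
P(3 | observation) = 0.0115805 / 0.0893663 = 0.129584.

0.1296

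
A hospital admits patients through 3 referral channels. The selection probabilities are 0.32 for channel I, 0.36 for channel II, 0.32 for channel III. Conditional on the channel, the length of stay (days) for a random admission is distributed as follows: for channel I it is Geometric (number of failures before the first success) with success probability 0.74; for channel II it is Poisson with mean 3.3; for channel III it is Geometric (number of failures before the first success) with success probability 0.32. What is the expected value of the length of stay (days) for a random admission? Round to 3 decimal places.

1.980

Component means — I: 0.351351; II: 3.3; III: 2.125.
E[X] = 0.32·0.351351 + 0.36·3.3 + 0.32·2.125 = 1.98043.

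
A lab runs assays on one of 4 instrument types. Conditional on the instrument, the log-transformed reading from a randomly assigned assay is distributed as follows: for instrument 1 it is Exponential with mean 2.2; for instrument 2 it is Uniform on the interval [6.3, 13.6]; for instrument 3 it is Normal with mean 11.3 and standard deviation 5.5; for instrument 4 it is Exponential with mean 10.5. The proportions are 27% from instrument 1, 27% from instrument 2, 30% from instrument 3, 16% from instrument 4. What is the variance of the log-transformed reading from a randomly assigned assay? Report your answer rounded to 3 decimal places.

Per component, 1: μ=2.2, E[X²]=9.68; 2: μ=9.95, E[X²]=103.443; 3: μ=11.3, E[X²]=157.94; 4: μ=10.5, E[X²]=220.5.
E[X] = 0.27·2.2 + 0.27·9.95 + 0.3·11.3 + 0.16·10.5 = 8.3505.
E[X²] = 0.27·9.68 + 0.27·103.443 + 0.3·157.94 + 0.16·220.5 = 113.205.
Var(X) = E[X²] − (E[X])² = 113.205 − 69.7309 = 43.4744.

43.474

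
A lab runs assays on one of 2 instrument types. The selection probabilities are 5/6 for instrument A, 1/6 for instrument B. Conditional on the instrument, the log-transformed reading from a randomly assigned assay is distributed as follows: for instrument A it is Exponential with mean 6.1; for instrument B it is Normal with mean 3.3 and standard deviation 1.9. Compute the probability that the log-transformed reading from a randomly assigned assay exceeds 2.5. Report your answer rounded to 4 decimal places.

Conditional on each instrument, P(X > 2.5): A: 0.663759; B: 0.663142.
By total probability, P(X > 2.5) = 0.833333·0.663759 + 0.166667·0.663142 = 0.663656.

0.6637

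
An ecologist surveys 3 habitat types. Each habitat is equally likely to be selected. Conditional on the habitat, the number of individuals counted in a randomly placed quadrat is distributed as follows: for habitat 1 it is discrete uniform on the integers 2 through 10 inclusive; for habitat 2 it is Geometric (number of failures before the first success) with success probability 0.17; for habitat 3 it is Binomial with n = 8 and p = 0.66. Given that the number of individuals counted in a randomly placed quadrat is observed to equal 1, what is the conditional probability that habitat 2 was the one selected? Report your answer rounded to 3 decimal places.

Likelihoods P(X=1 | ·): 1: 0; 2: 0.1411; 3: 0.00277323.
Posterior ∝ prior × likelihood. Numerator for 2: 0.333333·0.1411 = 0.0470333.
Normalizing constant: 0.333333·0 + 0.333333·0.1411 + 0.333333·0.00277323 = 0.0479577.
P(2 | observation) = 0.0470333 / 0.0479577 = 0.980724.

0.981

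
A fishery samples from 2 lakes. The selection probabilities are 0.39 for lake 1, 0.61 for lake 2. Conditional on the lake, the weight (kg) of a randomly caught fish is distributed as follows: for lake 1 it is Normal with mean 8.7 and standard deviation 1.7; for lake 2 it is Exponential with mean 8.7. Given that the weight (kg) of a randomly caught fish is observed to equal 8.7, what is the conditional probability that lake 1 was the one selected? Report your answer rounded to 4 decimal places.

0.7801

Likelihoods f(8.7 | ·): 1: 0.234672; 2: 0.042285.
Posterior ∝ prior × likelihood. Numerator for 1: 0.39·0.234672 = 0.0915221.
Normalizing constant: 0.39·0.234672 + 0.61·0.042285 = 0.117316.
P(1 | observation) = 0.0915221 / 0.117316 = 0.780133.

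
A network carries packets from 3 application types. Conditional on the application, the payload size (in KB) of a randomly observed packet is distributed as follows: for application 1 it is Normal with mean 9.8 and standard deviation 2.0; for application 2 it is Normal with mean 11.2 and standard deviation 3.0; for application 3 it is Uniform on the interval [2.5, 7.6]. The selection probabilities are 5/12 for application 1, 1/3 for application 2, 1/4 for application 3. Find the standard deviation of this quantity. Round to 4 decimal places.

Per component, 1: μ=9.8, E[X²]=100.04; 2: μ=11.2, E[X²]=134.44; 3: μ=5.05, E[X²]=27.67.
E[X] = 0.416667·9.8 + 0.333333·11.2 + 0.25·5.05 = 9.07917.
E[X²] = 0.416667·100.04 + 0.333333·134.44 + 0.25·27.67 = 93.4142.
Var(X) = E[X²] − (E[X])² = 93.4142 − 82.4313 = 10.9829.
SD(X) = √10.9829 = 3.31405.

3.3140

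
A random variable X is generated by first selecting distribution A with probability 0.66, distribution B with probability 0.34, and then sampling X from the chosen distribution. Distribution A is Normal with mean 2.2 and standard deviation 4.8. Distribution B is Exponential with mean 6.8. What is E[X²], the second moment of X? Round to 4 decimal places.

For each component E[X²] = Var + (mean)², giving A: 27.88; B: 92.48.
Overall E[X²] = 0.66·27.88 + 0.34·92.48 = 49.844.

49.8440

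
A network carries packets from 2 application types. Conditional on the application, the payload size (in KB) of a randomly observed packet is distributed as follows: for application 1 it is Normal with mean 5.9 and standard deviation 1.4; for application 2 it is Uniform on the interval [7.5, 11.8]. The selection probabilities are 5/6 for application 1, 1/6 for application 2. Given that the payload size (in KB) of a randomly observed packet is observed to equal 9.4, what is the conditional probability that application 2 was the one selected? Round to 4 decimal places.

Likelihoods f(9.4 | ·): 1: 0.0125202; 2: 0.232558.
Posterior ∝ prior × likelihood. Numerator for 2: 0.166667·0.232558 = 0.0387597.
Normalizing constant: 0.833333·0.0125202 + 0.166667·0.232558 = 0.0491932.
P(2 | observation) = 0.0387597 / 0.0491932 = 0.787907.

0.7879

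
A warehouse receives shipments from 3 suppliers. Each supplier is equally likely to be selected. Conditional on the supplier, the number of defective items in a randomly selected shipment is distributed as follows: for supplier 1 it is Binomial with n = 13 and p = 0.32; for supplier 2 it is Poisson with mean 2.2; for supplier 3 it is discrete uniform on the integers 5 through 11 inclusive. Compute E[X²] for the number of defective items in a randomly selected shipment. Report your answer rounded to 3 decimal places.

31.725

For each component E[X²] = Var + (mean)², giving 1: 20.1344; 2: 7.04; 3: 68.
Overall E[X²] = 0.333333·20.1344 + 0.333333·7.04 + 0.333333·68 = 31.7248.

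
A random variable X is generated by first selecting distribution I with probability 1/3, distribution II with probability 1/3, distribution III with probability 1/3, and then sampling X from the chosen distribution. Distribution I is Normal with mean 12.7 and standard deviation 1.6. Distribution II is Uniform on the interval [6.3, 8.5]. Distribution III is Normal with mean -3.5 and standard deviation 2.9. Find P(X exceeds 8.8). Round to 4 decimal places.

0.3309

Conditional on each component, P(X > 8.8): I: 0.992605; II: 0; III: 1.11075e-05.
By total probability, P(X > 8.8) = 0.333333·0.992605 + 0.333333·0 + 0.333333·1.11075e-05 = 0.330872.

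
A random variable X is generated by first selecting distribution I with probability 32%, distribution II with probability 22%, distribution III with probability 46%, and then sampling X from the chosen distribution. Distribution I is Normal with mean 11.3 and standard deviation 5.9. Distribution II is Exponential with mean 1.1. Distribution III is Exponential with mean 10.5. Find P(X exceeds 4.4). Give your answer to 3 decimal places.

Conditional on each component, P(X > 4.4): I: 0.878897; II: 0.0183156; III: 0.657673.
By total probability, P(X > 4.4) = 0.32·0.878897 + 0.22·0.0183156 + 0.46·0.657673 = 0.587806.

0.588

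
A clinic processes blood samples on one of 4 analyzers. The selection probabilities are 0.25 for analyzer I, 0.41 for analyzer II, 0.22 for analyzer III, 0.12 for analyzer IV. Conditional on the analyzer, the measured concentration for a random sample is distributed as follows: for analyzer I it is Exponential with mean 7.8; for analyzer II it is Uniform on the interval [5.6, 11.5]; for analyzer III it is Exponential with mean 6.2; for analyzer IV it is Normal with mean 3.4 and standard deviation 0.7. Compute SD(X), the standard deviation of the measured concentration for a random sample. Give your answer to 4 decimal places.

5.2635

Per component, I: μ=7.8, E[X²]=121.68; II: μ=8.55, E[X²]=76.0033; III: μ=6.2, E[X²]=76.88; IV: μ=3.4, E[X²]=12.05.
E[X] = 0.25·7.8 + 0.41·8.55 + 0.22·6.2 + 0.12·3.4 = 7.2275.
E[X²] = 0.25·121.68 + 0.41·76.0033 + 0.22·76.88 + 0.12·12.05 = 79.941.
Var(X) = E[X²] − (E[X])² = 79.941 − 52.2368 = 27.7042.
SD(X) = √27.7042 = 5.26348.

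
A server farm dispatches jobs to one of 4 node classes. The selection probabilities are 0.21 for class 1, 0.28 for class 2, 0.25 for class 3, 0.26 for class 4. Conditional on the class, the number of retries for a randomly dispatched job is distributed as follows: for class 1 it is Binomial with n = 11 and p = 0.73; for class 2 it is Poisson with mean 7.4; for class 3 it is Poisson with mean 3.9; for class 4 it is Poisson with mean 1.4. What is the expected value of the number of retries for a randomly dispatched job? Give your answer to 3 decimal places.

5.097

Component means — 1: 8.03; 2: 7.4; 3: 3.9; 4: 1.4.
E[X] = 0.21·8.03 + 0.28·7.4 + 0.25·3.9 + 0.26·1.4 = 5.0973.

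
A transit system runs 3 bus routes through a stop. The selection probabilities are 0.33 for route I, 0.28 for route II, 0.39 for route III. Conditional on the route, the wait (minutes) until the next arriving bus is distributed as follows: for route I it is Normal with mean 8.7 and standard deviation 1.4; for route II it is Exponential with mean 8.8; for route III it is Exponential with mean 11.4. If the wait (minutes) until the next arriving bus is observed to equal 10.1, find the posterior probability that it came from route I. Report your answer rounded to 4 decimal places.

Likelihoods f(10.1 | ·): I: 0.172836; II: 0.0360633; III: 0.0361681.
Posterior ∝ prior × likelihood. Numerator for I: 0.33·0.172836 = 0.057036.
Normalizing constant: 0.33·0.172836 + 0.28·0.0360633 + 0.39·0.0361681 = 0.0812392.
P(I | observation) = 0.057036 / 0.0812392 = 0.702074.

0.7021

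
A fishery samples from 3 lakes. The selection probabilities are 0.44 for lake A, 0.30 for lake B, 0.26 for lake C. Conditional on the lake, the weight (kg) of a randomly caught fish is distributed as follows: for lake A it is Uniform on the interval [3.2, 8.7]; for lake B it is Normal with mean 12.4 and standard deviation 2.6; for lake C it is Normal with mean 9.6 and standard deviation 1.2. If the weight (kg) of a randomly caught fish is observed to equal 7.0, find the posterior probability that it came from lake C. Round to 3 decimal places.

Likelihoods f(7.0 | ·): A: 0.181818; B: 0.017752; C: 0.0317939.
Posterior ∝ prior × likelihood. Numerator for C: 0.26·0.0317939 = 0.0082664.
Normalizing constant: 0.44·0.181818 + 0.3·0.017752 + 0.26·0.0317939 = 0.093592.
P(C | observation) = 0.0082664 / 0.093592 = 0.0883238.

0.088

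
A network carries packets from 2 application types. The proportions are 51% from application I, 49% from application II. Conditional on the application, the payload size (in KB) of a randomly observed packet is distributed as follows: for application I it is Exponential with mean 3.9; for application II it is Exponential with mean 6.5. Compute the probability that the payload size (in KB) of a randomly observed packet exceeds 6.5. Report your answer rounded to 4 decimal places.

0.2766

Conditional on each application, P(X > 6.5): I: 0.188876; II: 0.367879.
By total probability, P(X > 6.5) = 0.51·0.188876 + 0.49·0.367879 = 0.276587.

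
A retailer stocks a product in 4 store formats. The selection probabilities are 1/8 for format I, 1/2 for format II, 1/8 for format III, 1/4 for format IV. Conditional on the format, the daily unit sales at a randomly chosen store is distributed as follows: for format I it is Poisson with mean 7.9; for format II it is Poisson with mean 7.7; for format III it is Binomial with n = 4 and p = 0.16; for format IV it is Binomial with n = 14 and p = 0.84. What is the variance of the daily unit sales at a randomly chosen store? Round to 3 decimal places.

15.707

Per component, I: μ=7.9, E[X²]=70.31; II: μ=7.7, E[X²]=66.99; III: μ=0.64, E[X²]=0.9472; IV: μ=11.76, E[X²]=140.179.
E[X] = 0.125·7.9 + 0.5·7.7 + 0.125·0.64 + 0.25·11.76 = 7.8575.
E[X²] = 0.125·70.31 + 0.5·66.99 + 0.125·0.9472 + 0.25·140.179 = 77.447.
Var(X) = E[X²] − (E[X])² = 77.447 − 61.7403 = 15.7066.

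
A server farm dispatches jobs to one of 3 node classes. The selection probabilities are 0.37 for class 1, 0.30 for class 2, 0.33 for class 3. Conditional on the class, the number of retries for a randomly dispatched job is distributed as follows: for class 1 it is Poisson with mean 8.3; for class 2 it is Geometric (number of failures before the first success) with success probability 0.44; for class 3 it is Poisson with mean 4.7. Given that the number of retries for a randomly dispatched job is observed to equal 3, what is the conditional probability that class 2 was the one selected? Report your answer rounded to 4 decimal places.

Likelihoods P(X=3 | ·): 1: 0.0236831; 2: 0.077271; 3: 0.157383.
Posterior ∝ prior × likelihood. Numerator for 2: 0.3·0.077271 = 0.0231813.
Normalizing constant: 0.37·0.0236831 + 0.3·0.077271 + 0.33·0.157383 = 0.0838805.
P(2 | observation) = 0.0231813 / 0.0838805 = 0.276361.

0.2764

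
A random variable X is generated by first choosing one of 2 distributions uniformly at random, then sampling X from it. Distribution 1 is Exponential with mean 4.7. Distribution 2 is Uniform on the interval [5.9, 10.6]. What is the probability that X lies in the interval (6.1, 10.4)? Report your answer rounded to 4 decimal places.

0.5393

Conditional on each component, P(6.1 < X < 10.4): 1: 0.163715; 2: 0.914894.
By total probability, P(6.1 < X < 10.4) = 0.5·0.163715 + 0.5·0.914894 = 0.539304.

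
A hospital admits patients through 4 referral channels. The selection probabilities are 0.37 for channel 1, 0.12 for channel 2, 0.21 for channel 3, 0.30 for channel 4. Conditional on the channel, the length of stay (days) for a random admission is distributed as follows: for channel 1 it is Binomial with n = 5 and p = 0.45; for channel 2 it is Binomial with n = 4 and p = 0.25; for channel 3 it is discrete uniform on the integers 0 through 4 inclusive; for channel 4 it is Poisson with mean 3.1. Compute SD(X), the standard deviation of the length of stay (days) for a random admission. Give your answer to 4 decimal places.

1.5207

Per component, 1: μ=2.25, E[X²]=6.3; 2: μ=1, E[X²]=1.75; 3: μ=2, E[X²]=6; 4: μ=3.1, E[X²]=12.71.
E[X] = 0.37·2.25 + 0.12·1 + 0.21·2 + 0.3·3.1 = 2.3025.
E[X²] = 0.37·6.3 + 0.12·1.75 + 0.21·6 + 0.3·12.71 = 7.614.
Var(X) = E[X²] − (E[X])² = 7.614 − 5.30151 = 2.31249.
SD(X) = √2.31249 = 1.52069.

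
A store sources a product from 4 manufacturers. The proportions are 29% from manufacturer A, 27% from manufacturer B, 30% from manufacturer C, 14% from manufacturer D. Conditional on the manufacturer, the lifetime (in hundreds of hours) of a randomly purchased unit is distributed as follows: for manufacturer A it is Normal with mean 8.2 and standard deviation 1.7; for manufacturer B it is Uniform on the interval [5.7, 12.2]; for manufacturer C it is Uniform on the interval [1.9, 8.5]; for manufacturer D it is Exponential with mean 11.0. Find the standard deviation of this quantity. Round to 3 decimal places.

Per component, A: μ=8.2, E[X²]=70.13; B: μ=8.95, E[X²]=83.6233; C: μ=5.2, E[X²]=30.67; D: μ=11, E[X²]=242.
E[X] = 0.29·8.2 + 0.27·8.95 + 0.3·5.2 + 0.14·11 = 7.8945.
E[X²] = 0.29·70.13 + 0.27·83.6233 + 0.3·30.67 + 0.14·242 = 85.997.
Var(X) = E[X²] − (E[X])² = 85.997 − 62.3231 = 23.6739.
SD(X) = √23.6739 = 4.86558.

4.866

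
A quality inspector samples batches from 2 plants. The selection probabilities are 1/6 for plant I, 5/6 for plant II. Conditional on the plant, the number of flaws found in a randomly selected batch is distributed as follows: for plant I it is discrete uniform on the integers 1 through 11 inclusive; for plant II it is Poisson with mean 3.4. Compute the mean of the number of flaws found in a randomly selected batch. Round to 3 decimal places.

Component means — I: 6; II: 3.4.
E[X] = 0.166667·6 + 0.833333·3.4 = 3.83333.

3.833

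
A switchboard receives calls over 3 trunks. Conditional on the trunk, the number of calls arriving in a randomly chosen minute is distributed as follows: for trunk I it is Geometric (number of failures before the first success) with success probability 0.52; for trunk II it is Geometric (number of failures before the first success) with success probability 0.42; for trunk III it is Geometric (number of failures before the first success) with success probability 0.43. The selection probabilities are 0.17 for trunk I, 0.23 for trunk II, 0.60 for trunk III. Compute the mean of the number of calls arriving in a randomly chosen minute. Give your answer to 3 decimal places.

1.270

Component means — I: 0.923077; II: 1.38095; III: 1.32558.
E[X] = 0.17·0.923077 + 0.23·1.38095 + 0.6·1.32558 = 1.26989.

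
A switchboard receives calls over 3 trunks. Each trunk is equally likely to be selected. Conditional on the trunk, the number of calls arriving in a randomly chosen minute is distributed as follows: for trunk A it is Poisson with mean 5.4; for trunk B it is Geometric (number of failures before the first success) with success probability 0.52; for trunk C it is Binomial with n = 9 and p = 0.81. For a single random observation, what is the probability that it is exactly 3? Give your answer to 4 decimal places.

Conditional on each trunk, P(X = 3): A: 0.118533; B: 0.0575078; C: 0.00210018.
By total probability, P(X = 3) = 0.333333·0.118533 + 0.333333·0.0575078 + 0.333333·0.00210018 = 0.0593804.

0.0594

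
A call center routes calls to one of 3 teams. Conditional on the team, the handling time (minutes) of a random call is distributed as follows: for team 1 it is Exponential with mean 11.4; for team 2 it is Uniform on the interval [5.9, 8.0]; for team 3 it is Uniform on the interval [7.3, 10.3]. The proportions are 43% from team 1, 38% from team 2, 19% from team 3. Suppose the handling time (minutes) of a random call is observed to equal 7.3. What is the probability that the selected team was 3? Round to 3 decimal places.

Likelihoods f(7.3 | ·): 1: 0.0462375; 2: 0.47619; 3: 0.333333.
Posterior ∝ prior × likelihood. Numerator for 3: 0.19·0.333333 = 0.0633333.
Normalizing constant: 0.43·0.0462375 + 0.38·0.47619 + 0.19·0.333333 = 0.264168.
P(3 | observation) = 0.0633333 / 0.264168 = 0.239747.

0.240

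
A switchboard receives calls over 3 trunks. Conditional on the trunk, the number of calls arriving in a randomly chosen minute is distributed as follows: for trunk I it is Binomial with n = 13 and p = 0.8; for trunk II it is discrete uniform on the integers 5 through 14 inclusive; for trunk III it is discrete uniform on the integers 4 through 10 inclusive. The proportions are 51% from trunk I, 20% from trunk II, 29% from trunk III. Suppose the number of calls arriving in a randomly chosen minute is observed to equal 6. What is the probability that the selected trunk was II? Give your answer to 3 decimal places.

0.311

Likelihoods P(X=6 | ·): I: 0.00575794; II: 0.1; III: 0.142857.
Posterior ∝ prior × likelihood. Numerator for II: 0.2·0.1 = 0.02.
Normalizing constant: 0.51·0.00575794 + 0.2·0.1 + 0.29·0.142857 = 0.0643651.
P(II | observation) = 0.02 / 0.0643651 = 0.310727.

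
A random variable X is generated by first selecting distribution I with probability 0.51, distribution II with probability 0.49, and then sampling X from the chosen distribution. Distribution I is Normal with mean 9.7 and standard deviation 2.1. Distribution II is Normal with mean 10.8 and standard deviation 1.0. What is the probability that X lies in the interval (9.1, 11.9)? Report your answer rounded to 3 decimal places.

Conditional on each component, P(9.1 < X < 11.9): I: 0.465044; II: 0.819768.
By total probability, P(9.1 < X < 11.9) = 0.51·0.465044 + 0.49·0.819768 = 0.638859.

0.639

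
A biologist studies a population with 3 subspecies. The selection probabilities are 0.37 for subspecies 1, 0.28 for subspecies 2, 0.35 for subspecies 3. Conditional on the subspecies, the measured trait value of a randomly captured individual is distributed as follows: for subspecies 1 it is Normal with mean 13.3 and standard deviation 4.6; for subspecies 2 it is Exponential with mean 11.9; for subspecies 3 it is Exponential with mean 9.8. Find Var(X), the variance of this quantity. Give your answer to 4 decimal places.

Per component, 1: μ=13.3, E[X²]=198.05; 2: μ=11.9, E[X²]=283.22; 3: μ=9.8, E[X²]=192.08.
E[X] = 0.37·13.3 + 0.28·11.9 + 0.35·9.8 = 11.683.
E[X²] = 0.37·198.05 + 0.28·283.22 + 0.35·192.08 = 219.808.
Var(X) = E[X²] − (E[X])² = 219.808 − 136.492 = 83.3156.

83.3156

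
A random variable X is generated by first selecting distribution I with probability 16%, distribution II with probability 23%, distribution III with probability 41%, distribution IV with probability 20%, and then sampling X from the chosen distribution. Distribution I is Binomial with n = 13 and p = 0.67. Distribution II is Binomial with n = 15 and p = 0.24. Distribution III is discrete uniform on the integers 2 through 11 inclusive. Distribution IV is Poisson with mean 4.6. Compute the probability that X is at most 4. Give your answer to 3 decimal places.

0.392

Conditional on each component, P(X ≤ 4): I: 0.00819647; II: 0.719034; III: 0.3; IV: 0.513234.
By total probability, P(X ≤ 4) = 0.16·0.00819647 + 0.23·0.719034 + 0.41·0.3 + 0.2·0.513234 = 0.392336.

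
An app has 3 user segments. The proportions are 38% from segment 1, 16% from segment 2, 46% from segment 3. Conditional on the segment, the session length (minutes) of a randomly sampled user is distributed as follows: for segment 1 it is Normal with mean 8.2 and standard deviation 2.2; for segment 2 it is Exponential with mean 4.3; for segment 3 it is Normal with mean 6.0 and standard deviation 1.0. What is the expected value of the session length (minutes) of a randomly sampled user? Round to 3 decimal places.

6.564

Component means — 1: 8.2; 2: 4.3; 3: 6.
E[X] = 0.38·8.2 + 0.16·4.3 + 0.46·6 = 6.564.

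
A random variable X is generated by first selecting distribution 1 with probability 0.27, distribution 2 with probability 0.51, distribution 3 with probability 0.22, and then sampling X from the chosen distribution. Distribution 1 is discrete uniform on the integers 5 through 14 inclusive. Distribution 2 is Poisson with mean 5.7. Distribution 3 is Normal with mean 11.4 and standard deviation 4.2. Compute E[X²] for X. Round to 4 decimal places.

For each component E[X²] = Var + (mean)², giving 1: 98.5; 2: 38.19; 3: 147.6.
Overall E[X²] = 0.27·98.5 + 0.51·38.19 + 0.22·147.6 = 78.5439.

78.5439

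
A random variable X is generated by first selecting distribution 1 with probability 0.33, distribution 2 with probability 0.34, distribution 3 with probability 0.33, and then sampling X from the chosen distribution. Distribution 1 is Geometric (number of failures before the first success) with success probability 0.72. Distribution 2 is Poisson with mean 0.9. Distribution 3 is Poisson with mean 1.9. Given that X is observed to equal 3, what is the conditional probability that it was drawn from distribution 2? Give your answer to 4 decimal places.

0.2141

Likelihoods P(X=3 | ·): 1: 0.0158054; 2: 0.0493982; 3: 0.170982.
Posterior ∝ prior × likelihood. Numerator for 2: 0.34·0.0493982 = 0.0167954.
Normalizing constant: 0.33·0.0158054 + 0.34·0.0493982 + 0.33·0.170982 = 0.0784352.
P(2 | observation) = 0.0167954 / 0.0784352 = 0.214131.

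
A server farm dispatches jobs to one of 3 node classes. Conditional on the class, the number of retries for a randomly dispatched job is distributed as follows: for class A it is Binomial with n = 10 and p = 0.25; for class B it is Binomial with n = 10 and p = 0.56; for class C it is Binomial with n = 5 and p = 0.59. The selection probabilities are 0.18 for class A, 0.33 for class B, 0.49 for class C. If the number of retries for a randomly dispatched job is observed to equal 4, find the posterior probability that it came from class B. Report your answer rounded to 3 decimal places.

0.250

Likelihoods P(X=4 | ·): A: 0.145998; B: 0.149861; C: 0.248406.
Posterior ∝ prior × likelihood. Numerator for B: 0.33·0.149861 = 0.049454.
Normalizing constant: 0.18·0.145998 + 0.33·0.149861 + 0.49·0.248406 = 0.197453.
P(B | observation) = 0.049454 / 0.197453 = 0.25046.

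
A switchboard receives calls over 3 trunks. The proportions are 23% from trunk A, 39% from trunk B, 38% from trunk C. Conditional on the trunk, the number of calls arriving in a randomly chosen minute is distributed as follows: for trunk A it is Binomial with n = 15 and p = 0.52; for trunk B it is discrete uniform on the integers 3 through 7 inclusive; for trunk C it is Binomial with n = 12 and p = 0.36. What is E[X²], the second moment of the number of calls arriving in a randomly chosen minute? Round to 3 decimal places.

For each component E[X²] = Var + (mean)², giving A: 64.584; B: 27; C: 21.4272.
Overall E[X²] = 0.23·64.584 + 0.39·27 + 0.38·21.4272 = 33.5267.

33.527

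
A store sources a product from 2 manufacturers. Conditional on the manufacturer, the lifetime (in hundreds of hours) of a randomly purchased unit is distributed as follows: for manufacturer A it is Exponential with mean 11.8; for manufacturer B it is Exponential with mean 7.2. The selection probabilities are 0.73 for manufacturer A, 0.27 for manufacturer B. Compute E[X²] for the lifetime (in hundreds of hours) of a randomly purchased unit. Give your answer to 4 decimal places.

231.2840

For each component E[X²] = Var + (mean)², giving A: 278.48; B: 103.68.
Overall E[X²] = 0.73·278.48 + 0.27·103.68 = 231.284.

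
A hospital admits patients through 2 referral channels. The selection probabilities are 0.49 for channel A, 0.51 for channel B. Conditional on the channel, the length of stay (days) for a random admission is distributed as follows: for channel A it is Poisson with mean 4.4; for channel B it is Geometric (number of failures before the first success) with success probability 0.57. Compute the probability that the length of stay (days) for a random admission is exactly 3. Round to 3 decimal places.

Conditional on each channel, P(X = 3): A: 0.174305; B: 0.045319.
By total probability, P(X = 3) = 0.49·0.174305 + 0.51·0.045319 = 0.108522.

0.109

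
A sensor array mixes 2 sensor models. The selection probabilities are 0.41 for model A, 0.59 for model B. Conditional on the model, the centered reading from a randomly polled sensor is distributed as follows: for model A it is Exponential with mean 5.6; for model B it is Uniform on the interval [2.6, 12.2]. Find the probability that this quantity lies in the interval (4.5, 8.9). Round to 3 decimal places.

0.370

Conditional on each model, P(4.5 < X < 8.9): A: 0.243656; B: 0.458333.
By total probability, P(4.5 < X < 8.9) = 0.41·0.243656 + 0.59·0.458333 = 0.370316.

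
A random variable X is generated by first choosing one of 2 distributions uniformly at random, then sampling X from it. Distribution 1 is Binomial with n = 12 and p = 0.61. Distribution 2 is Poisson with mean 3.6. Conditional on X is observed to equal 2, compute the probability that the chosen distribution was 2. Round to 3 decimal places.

Likelihoods P(X=2 | ·): 1: 0.00199917; 2: 0.177058.
Posterior ∝ prior × likelihood. Numerator for 2: 0.5·0.177058 = 0.0885289.
Normalizing constant: 0.5·0.00199917 + 0.5·0.177058 = 0.0895284.
P(2 | observation) = 0.0885289 / 0.0895284 = 0.988835.

0.989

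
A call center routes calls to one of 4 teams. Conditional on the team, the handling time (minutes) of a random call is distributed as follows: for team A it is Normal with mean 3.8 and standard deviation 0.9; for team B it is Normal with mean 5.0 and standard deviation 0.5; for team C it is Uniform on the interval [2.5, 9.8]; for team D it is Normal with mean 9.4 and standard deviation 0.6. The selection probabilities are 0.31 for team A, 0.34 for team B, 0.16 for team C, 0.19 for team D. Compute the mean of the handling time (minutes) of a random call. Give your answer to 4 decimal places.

5.6480

Component means — A: 3.8; B: 5; C: 6.15; D: 9.4.
E[X] = 0.31·3.8 + 0.34·5 + 0.16·6.15 + 0.19·9.4 = 5.648.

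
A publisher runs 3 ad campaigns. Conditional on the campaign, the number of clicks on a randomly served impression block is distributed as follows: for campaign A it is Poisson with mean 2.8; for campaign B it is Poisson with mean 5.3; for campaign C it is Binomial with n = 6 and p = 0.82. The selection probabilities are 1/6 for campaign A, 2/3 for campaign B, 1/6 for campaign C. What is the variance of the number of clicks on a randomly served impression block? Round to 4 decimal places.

Per component, A: μ=2.8, E[X²]=10.64; B: μ=5.3, E[X²]=33.39; C: μ=4.92, E[X²]=25.092.
E[X] = 0.166667·2.8 + 0.666667·5.3 + 0.166667·4.92 = 4.82.
E[X²] = 0.166667·10.64 + 0.666667·33.39 + 0.166667·25.092 = 28.2153.
Var(X) = E[X²] − (E[X])² = 28.2153 − 23.2324 = 4.98293.

4.9829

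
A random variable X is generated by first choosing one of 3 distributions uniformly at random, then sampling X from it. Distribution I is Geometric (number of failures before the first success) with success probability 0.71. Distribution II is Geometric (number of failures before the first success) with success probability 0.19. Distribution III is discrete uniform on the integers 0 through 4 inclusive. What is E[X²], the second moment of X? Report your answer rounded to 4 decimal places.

For each component E[X²] = Var + (mean)², giving I: 0.742115; II: 40.6122; III: 6.
Overall E[X²] = 0.333333·0.742115 + 0.333333·40.6122 + 0.333333·6 = 15.7848.

15.7848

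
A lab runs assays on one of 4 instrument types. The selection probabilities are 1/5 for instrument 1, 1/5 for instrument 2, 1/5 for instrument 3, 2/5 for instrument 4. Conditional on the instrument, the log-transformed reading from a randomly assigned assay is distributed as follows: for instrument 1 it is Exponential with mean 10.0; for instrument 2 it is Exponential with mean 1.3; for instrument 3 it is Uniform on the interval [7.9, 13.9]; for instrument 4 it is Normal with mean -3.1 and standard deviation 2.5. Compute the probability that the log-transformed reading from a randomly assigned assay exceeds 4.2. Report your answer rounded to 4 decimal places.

Conditional on each instrument, P(X > 4.2): 1: 0.657047; 2: 0.0395271; 3: 1; 4: 0.00175016.
By total probability, P(X > 4.2) = 0.2·0.657047 + 0.2·0.0395271 + 0.2·1 + 0.4·0.00175016 = 0.340015.

0.3400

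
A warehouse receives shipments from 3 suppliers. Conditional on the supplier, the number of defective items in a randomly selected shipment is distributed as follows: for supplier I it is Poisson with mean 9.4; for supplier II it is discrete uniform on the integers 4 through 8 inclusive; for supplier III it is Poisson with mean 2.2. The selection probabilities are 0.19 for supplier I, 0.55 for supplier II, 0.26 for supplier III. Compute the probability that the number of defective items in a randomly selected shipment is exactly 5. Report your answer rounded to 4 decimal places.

Conditional on each supplier, P(X = 5): I: 0.0505929; II: 0.2; III: 0.0475866.
By total probability, P(X = 5) = 0.19·0.0505929 + 0.55·0.2 + 0.26·0.0475866 = 0.131985.

0.1320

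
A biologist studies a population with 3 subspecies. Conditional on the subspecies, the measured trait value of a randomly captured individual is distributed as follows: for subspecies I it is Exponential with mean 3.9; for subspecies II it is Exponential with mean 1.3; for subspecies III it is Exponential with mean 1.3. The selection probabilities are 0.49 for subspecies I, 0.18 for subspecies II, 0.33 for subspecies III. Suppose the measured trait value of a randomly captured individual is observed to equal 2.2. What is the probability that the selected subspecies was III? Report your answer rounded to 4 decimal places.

Likelihoods f(2.2 | ·): I: 0.145864; II: 0.141611; III: 0.141611.
Posterior ∝ prior × likelihood. Numerator for III: 0.33·0.141611 = 0.0467316.
Normalizing constant: 0.49·0.145864 + 0.18·0.141611 + 0.33·0.141611 = 0.143695.
P(III | observation) = 0.0467316 / 0.143695 = 0.325214.

0.3252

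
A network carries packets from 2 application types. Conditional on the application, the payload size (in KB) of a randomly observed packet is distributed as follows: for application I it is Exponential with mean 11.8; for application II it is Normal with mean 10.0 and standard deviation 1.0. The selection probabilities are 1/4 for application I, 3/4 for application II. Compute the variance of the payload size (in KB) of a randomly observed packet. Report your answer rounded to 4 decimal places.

Per component, I: μ=11.8, E[X²]=278.48; II: μ=10, E[X²]=101.
E[X] = 0.25·11.8 + 0.75·10 = 10.45.
E[X²] = 0.25·278.48 + 0.75·101 = 145.37.
Var(X) = E[X²] − (E[X])² = 145.37 − 109.202 = 36.1675.

36.1675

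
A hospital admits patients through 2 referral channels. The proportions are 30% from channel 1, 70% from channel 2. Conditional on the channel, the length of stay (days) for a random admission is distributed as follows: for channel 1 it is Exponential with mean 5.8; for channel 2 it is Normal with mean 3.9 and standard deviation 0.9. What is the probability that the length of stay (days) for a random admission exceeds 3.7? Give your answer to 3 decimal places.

Conditional on each channel, P(X > 3.7): 1: 0.528385; 2: 0.58793.
By total probability, P(X > 3.7) = 0.3·0.528385 + 0.7·0.58793 = 0.570066.

0.570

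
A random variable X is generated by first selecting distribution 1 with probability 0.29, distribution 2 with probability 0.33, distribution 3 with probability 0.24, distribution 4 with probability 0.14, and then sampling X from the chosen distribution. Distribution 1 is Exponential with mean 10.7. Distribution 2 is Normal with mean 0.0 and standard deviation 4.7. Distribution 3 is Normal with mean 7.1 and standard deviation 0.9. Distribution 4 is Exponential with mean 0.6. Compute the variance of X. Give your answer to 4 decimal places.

Per component, 1: μ=10.7, E[X²]=228.98; 2: μ=0, E[X²]=22.09; 3: μ=7.1, E[X²]=51.22; 4: μ=0.6, E[X²]=0.72.
E[X] = 0.29·10.7 + 0.33·0 + 0.24·7.1 + 0.14·0.6 = 4.891.
E[X²] = 0.29·228.98 + 0.33·22.09 + 0.24·51.22 + 0.14·0.72 = 86.0875.
Var(X) = E[X²] − (E[X])² = 86.0875 − 23.9219 = 62.1656.

62.1656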